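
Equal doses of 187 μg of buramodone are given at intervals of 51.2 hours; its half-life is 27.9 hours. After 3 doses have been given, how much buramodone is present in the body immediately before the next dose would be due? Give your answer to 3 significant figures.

The 3 doses were given 153.6, 102.4, 51.2 hours ago.
Total = 187·(1/2)^(153.6/27.9) + 187·(1/2)^(102.4/27.9) + 187·(1/2)^(51.2/27.9)
      = 4.1168 + 14.689 + 52.41 ≈ 71.216 μg.

71.2 μg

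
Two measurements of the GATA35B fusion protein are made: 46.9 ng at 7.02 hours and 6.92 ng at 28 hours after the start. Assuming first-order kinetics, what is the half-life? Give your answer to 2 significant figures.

Over Δt = 28 − 7.02 = 20.98 hours, the level fell by a factor of 46.9/6.92 ≈ 6.7775.
n = log₂(6.7775) ≈ 2.7607 half-lives, so t½ = 20.98/2.7607 ≈ 7.5994 hours.

7.6 hours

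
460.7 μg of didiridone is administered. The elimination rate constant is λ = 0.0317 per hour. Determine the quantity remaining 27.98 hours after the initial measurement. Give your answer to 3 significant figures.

t½ = ln 2 / λ = 0.69315 / 0.0317 ≈ 21.866 hours.
Number of half-lives: n = 27.98/21.866 ≈ 1.2796.
Remaining = 460.7 × (1/2)^1.2796 = 460.7 × 0.4119 ≈ 189.76 μg.

190 μg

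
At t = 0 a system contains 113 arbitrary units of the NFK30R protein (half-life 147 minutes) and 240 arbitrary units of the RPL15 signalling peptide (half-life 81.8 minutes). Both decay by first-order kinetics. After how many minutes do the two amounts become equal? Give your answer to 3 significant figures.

200 minutes

Set 113·(1/2)^(t/147) = 240·(1/2)^(t/81.8).
Taking log₂: log₂(113/240) = t·(1/147 − 1/81.8).
log₂(0.47083) = -1.0867; 1/147 − 1/81.8 = -0.0054222.
t = -1.0867 / -0.0054222 ≈ 200.42 minutes.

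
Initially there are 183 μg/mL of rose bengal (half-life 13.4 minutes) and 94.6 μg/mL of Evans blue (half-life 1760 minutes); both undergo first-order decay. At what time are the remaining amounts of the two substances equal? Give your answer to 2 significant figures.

Set 183·(1/2)^(t/13.4) = 94.6·(1/2)^(t/1760).
Taking log₂: log₂(183/94.6) = t·(1/13.4 − 1/1760).
log₂(1.9345) = 0.95193; 1/13.4 − 1/1760 = 0.074059.
t = 0.95193 / 0.074059 ≈ 12.854 minutes.

13 minutes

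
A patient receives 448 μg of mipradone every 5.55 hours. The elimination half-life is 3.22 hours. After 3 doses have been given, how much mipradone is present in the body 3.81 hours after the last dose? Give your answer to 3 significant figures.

275 μg

The 3 doses were given 14.91, 9.36, 3.81 hours ago.
Total = 448·(1/2)^(14.91/3.22) + 448·(1/2)^(9.36/3.22) + 448·(1/2)^(3.81/3.22)
      = 18.087 + 59.736 + 197.28 ≈ 275.11 μg.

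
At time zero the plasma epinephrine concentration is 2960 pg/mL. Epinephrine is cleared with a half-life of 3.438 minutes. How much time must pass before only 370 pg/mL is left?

10.314 minutes

370/2960 = 1/8, so 3 half-lives have elapsed.
t = 3 × 3.438 = 10.314 minutes.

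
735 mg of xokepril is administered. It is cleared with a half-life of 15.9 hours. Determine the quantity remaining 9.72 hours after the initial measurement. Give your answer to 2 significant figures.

480 mg

Number of half-lives: n = 9.72/15.9 ≈ 0.61132.
Remaining = 735 × (1/2)^0.61132 = 735 × 0.6546 ≈ 481.13 mg.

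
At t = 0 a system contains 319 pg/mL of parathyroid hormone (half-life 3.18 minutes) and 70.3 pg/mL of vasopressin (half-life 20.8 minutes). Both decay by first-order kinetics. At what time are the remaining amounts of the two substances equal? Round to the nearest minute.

Set 319·(1/2)^(t/3.18) = 70.3·(1/2)^(t/20.8).
Taking log₂: log₂(319/70.3) = t·(1/3.18 − 1/20.8).
log₂(4.5377) = 2.182; 1/3.18 − 1/20.8 = 0.26639.
t = 2.182 / 0.26639 ≈ 8.1909 minutes.

8 minutes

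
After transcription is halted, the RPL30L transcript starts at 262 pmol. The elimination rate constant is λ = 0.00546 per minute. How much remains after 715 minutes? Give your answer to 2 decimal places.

5.28 pmol

t½ = ln 2 / λ = 0.69315 / 0.00546 ≈ 126.95 minutes.
Number of half-lives: n = 715/126.95 ≈ 5.6321.
Remaining = 262 × (1/2)^5.6321 = 262 × 0.020163 ≈ 5.2827 pmol.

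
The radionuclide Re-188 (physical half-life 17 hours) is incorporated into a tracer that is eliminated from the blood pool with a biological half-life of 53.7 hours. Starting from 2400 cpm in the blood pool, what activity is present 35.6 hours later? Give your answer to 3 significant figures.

1/t_eff = 1/t_phys + 1/t_biol = 1/17 + 1/53.7 = 0.077446 per hour.
t_eff = 17 × 53.7 / (17 + 53.7) ≈ 12.912 hours.
Remaining = 2400 × (1/2)^(35.6/12.912) = 2400 × (1/2)^2.7571 ≈ 355.02 cpm.

355 cpm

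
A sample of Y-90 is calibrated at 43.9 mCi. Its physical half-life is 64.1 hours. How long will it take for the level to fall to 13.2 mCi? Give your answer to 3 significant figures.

111 hours

Fraction remaining = 13.2/43.9 ≈ 0.30068.
n = log₂(43.9/13.2) = ln(3.3258)/ln 2 ≈ 1.7337 half-lives.
t = n × t½ = 1.7337 × 64.1 ≈ 111.13 hours.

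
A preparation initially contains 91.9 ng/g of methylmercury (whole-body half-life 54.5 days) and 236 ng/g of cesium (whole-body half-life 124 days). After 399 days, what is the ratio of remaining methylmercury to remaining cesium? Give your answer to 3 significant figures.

0.0227

methylmercury: 91.9 × (1/2)^(399/54.5) = 91.9 × (1/2)^7.3211 ≈ 0.5747 ng/g.
cesium: 236 × (1/2)^(399/124) = 236 × (1/2)^3.2177 ≈ 25.367 ng/g.
Ratio ≈ 0.5747 / 25.367 ≈ 0.022655.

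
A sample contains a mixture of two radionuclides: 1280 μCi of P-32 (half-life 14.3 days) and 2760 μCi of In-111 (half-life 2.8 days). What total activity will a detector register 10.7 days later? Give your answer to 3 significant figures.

957 μCi

P-32: 1280 × (1/2)^(10.7/14.3) = 1280 × (1/2)^0.74825 ≈ 762.02 μCi.
In-111: 2760 × (1/2)^(10.7/2.8) = 2760 × (1/2)^3.8214 ≈ 195.23 μCi.
Total = 762.02 + 195.23 ≈ 957.24 μCi.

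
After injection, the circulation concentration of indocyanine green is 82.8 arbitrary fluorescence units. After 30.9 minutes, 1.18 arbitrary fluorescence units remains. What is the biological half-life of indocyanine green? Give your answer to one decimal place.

5.0 minutes

A/A₀ = 1.18/82.8 ≈ 0.014251.
n = log₂(70.169) ≈ 6.1328 half-lives elapsed in 30.9 minutes.
t½ = 30.9/6.1328 ≈ 5.0385 minutes.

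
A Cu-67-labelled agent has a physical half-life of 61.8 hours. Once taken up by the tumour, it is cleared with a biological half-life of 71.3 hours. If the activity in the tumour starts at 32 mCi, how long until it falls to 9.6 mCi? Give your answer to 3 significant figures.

1/t_eff = 1/t_phys + 1/t_biol = 1/61.8 + 1/71.3 = 0.030206 per hour.
t_eff = 61.8 × 71.3 / (61.8 + 71.3) ≈ 33.105 hours.
n = log₂(32/9.6) ≈ 1.737; t = 1.737 × 33.105 ≈ 57.503 hours.

57.5 hours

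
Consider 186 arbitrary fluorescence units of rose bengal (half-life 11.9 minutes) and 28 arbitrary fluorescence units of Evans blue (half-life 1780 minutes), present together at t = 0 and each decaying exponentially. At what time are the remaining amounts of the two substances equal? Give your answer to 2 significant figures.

33 minutes

Set 186·(1/2)^(t/11.9) = 28·(1/2)^(t/1780).
Taking log₂: log₂(186/28) = t·(1/11.9 − 1/1780).
log₂(6.6429) = 2.7318; 1/11.9 − 1/1780 = 0.083472.
t = 2.7318 / 0.083472 ≈ 32.727 minutes.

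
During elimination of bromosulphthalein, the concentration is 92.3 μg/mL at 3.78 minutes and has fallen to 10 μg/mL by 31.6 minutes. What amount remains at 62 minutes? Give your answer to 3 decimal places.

Over Δt = 31.6 − 3.78 = 27.82 minutes, the level fell by a factor of 92.3/10 ≈ 9.23.
n = log₂(9.23) ≈ 3.2063 half-lives, so t½ = 27.82/3.2063 ≈ 8.6766 minutes.
From t = 31.6 to t = 62: 10 × (1/2)^((62−31.6)/8.6766) ≈ 0.88163 μg/mL.

0.882 μg/mL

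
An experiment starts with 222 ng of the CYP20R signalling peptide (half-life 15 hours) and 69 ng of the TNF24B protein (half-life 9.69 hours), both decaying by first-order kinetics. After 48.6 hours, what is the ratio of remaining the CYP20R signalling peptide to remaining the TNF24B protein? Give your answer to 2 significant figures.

CYP20R signalling peptide: 222 × (1/2)^(48.6/15) = 222 × (1/2)^3.24 ≈ 23.497 ng.
TNF24B protein: 69 × (1/2)^(48.6/9.69) = 69 × (1/2)^5.0155 ≈ 2.1332 ng.
Ratio ≈ 23.497 / 2.1332 ≈ 11.015.

11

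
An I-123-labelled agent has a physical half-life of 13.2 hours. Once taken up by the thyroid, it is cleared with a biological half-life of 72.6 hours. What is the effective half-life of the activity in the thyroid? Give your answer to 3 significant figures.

1/t_eff = 1/t_phys + 1/t_biol = 1/13.2 + 1/72.6 = 0.089532 per hour.
t_eff = 13.2 × 72.6 / (13.2 + 72.6) ≈ 11.169 hours.

11.2 hours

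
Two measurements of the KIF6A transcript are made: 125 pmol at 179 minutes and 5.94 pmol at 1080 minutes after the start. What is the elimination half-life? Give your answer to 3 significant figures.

205 minutes

Over Δt = 1080 − 179 = 901 minutes, the level fell by a factor of 125/5.94 ≈ 21.044.
n = log₂(21.044) ≈ 4.3953 half-lives, so t½ = 901/4.3953 ≈ 204.99 minutes.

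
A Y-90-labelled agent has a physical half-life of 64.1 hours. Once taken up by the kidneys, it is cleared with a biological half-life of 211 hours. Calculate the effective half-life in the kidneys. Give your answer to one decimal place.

49.2 hours

1/t_eff = 1/t_phys + 1/t_biol = 1/64.1 + 1/211 = 0.02034 per hour.
t_eff = 64.1 × 211 / (64.1 + 211) ≈ 49.164 hours.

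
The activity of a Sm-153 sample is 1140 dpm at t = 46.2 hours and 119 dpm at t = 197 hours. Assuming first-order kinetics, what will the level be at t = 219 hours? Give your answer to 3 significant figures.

85.6 dpm

Over Δt = 197 − 46.2 = 150.8 hours, the level fell by a factor of 1140/119 ≈ 9.5798.
n = log₂(9.5798) ≈ 3.26 half-lives, so t½ = 150.8/3.26 ≈ 46.258 hours.
From t = 197 to t = 219: 119 × (1/2)^((219−197)/46.258) ≈ 85.581 dpm.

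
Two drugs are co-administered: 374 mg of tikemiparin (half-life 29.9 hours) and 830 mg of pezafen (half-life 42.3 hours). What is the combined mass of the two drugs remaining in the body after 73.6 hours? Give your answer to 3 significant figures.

316 mg

tikemiparin: 374 × (1/2)^(73.6/29.9) = 374 × (1/2)^2.4615 ≈ 67.901 mg.
pezafen: 830 × (1/2)^(73.6/42.3) = 830 × (1/2)^1.74 ≈ 248.48 mg.
Total = 67.901 + 248.48 ≈ 316.39 mg.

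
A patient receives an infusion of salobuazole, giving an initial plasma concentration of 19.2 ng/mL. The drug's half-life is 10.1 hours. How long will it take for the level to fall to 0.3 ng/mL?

60.6 hours

0.3/19.2 = 1/64, so 6 half-lives have elapsed.
t = 6 × 10.1 = 60.6 hours.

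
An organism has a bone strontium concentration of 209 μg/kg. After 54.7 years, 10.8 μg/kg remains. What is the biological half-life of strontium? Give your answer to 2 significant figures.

13 years

A/A₀ = 10.8/209 ≈ 0.051675.
n = log₂(19.352) ≈ 4.2744 half-lives elapsed in 54.7 years.
t½ = 54.7/4.2744 ≈ 12.797 years.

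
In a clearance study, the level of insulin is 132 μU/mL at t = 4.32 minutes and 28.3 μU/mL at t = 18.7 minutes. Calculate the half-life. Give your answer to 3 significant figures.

Over Δt = 18.7 − 4.32 = 14.38 minutes, the level fell by a factor of 132/28.3 ≈ 4.6643.
n = log₂(4.6643) ≈ 2.2217 half-lives, so t½ = 14.38/2.2217 ≈ 6.4726 minutes.

6.47 minutes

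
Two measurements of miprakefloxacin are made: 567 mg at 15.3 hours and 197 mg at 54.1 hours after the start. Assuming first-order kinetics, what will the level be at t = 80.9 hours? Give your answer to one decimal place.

Over Δt = 54.1 − 15.3 = 38.8 hours, the level fell by a factor of 567/197 ≈ 2.8782.
n = log₂(2.8782) ≈ 1.5252 half-lives, so t½ = 38.8/1.5252 ≈ 25.44 hours.
From t = 54.1 to t = 80.9: 197 × (1/2)^((80.9−54.1)/25.44) ≈ 94.917 mg.

94.9 mg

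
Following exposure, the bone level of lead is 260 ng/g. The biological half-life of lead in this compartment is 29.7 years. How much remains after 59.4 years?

65 ng/g

Elapsed time is 2 half-lives (59.4/29.7).
Each half-life halves the amount: 260 × (1/2)^2 = 260/4 = 65 ng/g.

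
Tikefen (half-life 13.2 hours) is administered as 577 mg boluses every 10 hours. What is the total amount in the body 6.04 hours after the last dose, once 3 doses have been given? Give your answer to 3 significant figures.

The 3 doses were given 26.04, 16.04, 6.04 hours ago.
Total = 577·(1/2)^(26.04/13.2) + 577·(1/2)^(16.04/13.2) + 577·(1/2)^(6.04/13.2)
      = 147 + 248.53 + 420.18 ≈ 815.71 mg.

816 mg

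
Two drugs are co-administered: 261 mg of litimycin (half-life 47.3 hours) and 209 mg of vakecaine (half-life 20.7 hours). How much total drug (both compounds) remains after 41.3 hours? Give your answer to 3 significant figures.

195 mg

litimycin: 261 × (1/2)^(41.3/47.3) = 261 × (1/2)^0.87315 ≈ 142.49 mg.
vakecaine: 209 × (1/2)^(41.3/20.7) = 209 × (1/2)^1.9952 ≈ 52.425 mg.
Total = 142.49 + 52.425 ≈ 194.92 mg.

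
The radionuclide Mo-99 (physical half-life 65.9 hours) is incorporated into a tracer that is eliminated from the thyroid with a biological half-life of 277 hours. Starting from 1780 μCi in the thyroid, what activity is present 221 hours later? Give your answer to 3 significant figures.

100 μCi

1/t_eff = 1/t_phys + 1/t_biol = 1/65.9 + 1/277 = 0.018785 per hour.
t_eff = 65.9 × 277 / (65.9 + 277) ≈ 53.235 hours.
Remaining = 1780 × (1/2)^(221/53.235) = 1780 × (1/2)^4.1514 ≈ 100.17 μCi.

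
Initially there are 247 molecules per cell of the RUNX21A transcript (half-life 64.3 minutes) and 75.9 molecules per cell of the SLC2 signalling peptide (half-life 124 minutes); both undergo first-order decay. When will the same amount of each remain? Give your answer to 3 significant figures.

Set 247·(1/2)^(t/64.3) = 75.9·(1/2)^(t/124).
Taking log₂: log₂(247/75.9) = t·(1/64.3 − 1/124).
log₂(3.2543) = 1.7023; 1/64.3 − 1/124 = 0.0074876.
t = 1.7023 / 0.0074876 ≈ 227.35 minutes.

227 minutes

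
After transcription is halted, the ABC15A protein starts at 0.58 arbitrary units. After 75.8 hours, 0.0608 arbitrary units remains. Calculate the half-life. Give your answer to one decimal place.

23.3 hours

A/A₀ = 0.0608/0.58 ≈ 0.10483.
n = log₂(9.5395) ≈ 3.2539 half-lives elapsed in 75.8 hours.
t½ = 75.8/3.2539 ≈ 23.295 hours.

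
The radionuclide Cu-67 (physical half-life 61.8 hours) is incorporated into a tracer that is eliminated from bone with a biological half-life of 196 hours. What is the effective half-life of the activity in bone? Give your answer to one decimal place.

1/t_eff = 1/t_phys + 1/t_biol = 1/61.8 + 1/196 = 0.021283 per hour.
t_eff = 61.8 × 196 / (61.8 + 196) ≈ 46.985 hours.

47.0 hours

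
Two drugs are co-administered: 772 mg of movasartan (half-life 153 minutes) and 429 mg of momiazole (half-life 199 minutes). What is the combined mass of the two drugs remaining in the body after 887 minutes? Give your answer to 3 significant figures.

33.4 mg

movasartan: 772 × (1/2)^(887/153) = 772 × (1/2)^5.7974 ≈ 13.881 mg.
momiazole: 429 × (1/2)^(887/199) = 429 × (1/2)^4.4573 ≈ 19.529 mg.
Total = 13.881 + 19.529 ≈ 33.41 mg.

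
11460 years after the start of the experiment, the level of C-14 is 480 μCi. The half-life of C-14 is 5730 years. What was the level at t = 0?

1920 μCi

Number of half-lives elapsed: n = 11460/5730 ≈ 2.
A₀ = A × 2^n = 480 × 2^2 = 480 × 4 ≈ 1920 μCi.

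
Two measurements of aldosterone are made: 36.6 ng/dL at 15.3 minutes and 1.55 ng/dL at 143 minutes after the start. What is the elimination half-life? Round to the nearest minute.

Over Δt = 143 − 15.3 = 127.7 minutes, the level fell by a factor of 36.6/1.55 ≈ 23.613.
n = log₂(23.613) ≈ 4.5615 half-lives, so t½ = 127.7/4.5615 ≈ 27.995 minutes.

28 minutes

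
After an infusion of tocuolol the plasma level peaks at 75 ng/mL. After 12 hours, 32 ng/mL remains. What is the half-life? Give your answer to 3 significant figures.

9.77 hours

A/A₀ = 32/75 ≈ 0.42667.
n = log₂(2.3438) ≈ 1.2288 half-lives elapsed in 12 hours.
t½ = 12/1.2288 ≈ 9.7655 hours.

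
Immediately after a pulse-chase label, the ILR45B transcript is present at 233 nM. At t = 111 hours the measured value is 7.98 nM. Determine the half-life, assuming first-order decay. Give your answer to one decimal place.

A/A₀ = 7.98/233 ≈ 0.034249.
n = log₂(29.198) ≈ 4.8678 half-lives elapsed in 111 hours.
t½ = 111/4.8678 ≈ 22.803 hours.

22.8 hours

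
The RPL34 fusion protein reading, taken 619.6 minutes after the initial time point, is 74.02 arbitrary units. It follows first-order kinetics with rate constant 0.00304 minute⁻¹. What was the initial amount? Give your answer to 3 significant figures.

487 arbitrary units

t½ = ln 2 / λ = 0.69315 / 0.00304 ≈ 228.01 minutes.
Number of half-lives elapsed: n = 619.6/228.01 ≈ 2.7174.
A₀ = A × 2^n = 74.02 × 2^2.7174 = 74.02 × 6.577 ≈ 486.83 arbitrary units.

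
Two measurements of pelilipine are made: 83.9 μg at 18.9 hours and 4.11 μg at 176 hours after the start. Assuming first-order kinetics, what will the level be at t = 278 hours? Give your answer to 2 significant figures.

Over Δt = 176 − 18.9 = 157.1 hours, the level fell by a factor of 83.9/4.11 ≈ 20.414.
n = log₂(20.414) ≈ 4.3515 half-lives, so t½ = 157.1/4.3515 ≈ 36.103 hours.
From t = 176 to t = 278: 4.11 × (1/2)^((278−176)/36.103) ≈ 0.5799 μg.

0.58 μg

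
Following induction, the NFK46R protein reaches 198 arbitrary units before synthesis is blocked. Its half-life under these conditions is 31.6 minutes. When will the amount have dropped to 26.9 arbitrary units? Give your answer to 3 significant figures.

Fraction remaining = 26.9/198 ≈ 0.13586.
n = log₂(198/26.9) = ln(7.3606)/ln 2 ≈ 2.8798 half-lives.
t = n × t½ = 2.8798 × 31.6 ≈ 91.002 minutes.

91.0 minutes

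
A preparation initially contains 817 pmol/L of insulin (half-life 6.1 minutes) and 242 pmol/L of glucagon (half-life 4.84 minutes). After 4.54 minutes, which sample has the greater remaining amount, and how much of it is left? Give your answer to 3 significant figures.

insulin: 817 × (1/2)^0.74426 ≈ 487.73 pmol/L.
glucagon: 242 × (1/2)^0.93802 ≈ 126.31 pmol/L.
Insulin has more remaining, at ≈ 487.73 pmol/L.

insulin, 488 pmol/L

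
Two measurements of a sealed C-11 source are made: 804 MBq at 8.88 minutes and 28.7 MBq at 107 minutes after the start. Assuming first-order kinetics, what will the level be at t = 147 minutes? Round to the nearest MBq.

7 MBq

Over Δt = 107 − 8.88 = 98.12 minutes, the level fell by a factor of 804/28.7 ≈ 28.014.
n = log₂(28.014) ≈ 4.8081 half-lives, so t½ = 98.12/4.8081 ≈ 20.407 minutes.
From t = 107 to t = 147: 28.7 × (1/2)^((147−107)/20.407) ≈ 7.3763 MBq.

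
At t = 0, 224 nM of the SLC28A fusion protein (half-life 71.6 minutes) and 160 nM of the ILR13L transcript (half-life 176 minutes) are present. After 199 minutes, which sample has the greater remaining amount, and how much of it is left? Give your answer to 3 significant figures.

SLC28A fusion protein: 224 × (1/2)^2.7793 ≈ 32.628 nM.
ILR13L transcript: 160 × (1/2)^1.1307 ≈ 73.072 nM.
ILR13L transcript has more remaining, at ≈ 73.072 nM.

ILR13L transcript, 73.1 nM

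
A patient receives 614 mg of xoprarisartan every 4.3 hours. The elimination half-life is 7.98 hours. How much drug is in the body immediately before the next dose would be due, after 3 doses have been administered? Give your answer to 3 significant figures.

914 mg

The 3 doses were given 12.9, 8.6, 4.3 hours ago.
Total = 614·(1/2)^(12.9/7.98) + 614·(1/2)^(8.6/7.98) + 614·(1/2)^(4.3/7.98)
      = 200.24 + 290.9 + 422.63 ≈ 913.77 mg.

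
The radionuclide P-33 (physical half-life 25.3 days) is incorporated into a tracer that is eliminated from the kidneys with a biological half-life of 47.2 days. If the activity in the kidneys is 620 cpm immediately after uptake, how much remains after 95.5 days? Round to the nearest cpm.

11 cpm

1/t_eff = 1/t_phys + 1/t_biol = 1/25.3 + 1/47.2 = 0.060712 per day.
t_eff = 25.3 × 47.2 / (25.3 + 47.2) ≈ 16.471 days.
Remaining = 620 × (1/2)^(95.5/16.471) = 620 × (1/2)^5.798 ≈ 11.143 cpm.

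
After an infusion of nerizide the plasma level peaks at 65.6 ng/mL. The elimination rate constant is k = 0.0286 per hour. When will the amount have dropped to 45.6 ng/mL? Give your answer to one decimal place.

12.7 hours

t½ = ln 2 / k = 0.69315 / 0.0286 ≈ 24.236 hours.
Fraction remaining = 45.6/65.6 ≈ 0.69512.
n = log₂(65.6/45.6) = ln(1.4386)/ln 2 ≈ 0.52466 half-lives.
t = n × t½ = 0.52466 × 24.236 ≈ 12.716 hours.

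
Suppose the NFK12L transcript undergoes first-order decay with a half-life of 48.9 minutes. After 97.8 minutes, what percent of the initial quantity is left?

25%

n = 97.8/48.9 ≈ 2 half-lives.
Fraction remaining = (1/2)^2 ≈ 0.25, i.e. 25%.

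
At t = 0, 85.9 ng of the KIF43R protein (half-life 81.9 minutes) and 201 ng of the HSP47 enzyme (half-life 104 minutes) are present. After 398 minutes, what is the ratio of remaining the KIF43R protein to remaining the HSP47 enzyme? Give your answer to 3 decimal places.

0.209

KIF43R protein: 85.9 × (1/2)^(398/81.9) = 85.9 × (1/2)^4.8596 ≈ 2.9588 ng.
HSP47 enzyme: 201 × (1/2)^(398/104) = 201 × (1/2)^3.8269 ≈ 14.164 ng.
Ratio ≈ 2.9588 / 14.164 ≈ 0.2089.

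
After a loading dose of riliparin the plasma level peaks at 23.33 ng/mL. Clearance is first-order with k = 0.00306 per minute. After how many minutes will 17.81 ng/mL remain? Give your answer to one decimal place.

t½ = ln 2 / k = 0.69315 / 0.00306 ≈ 226.52 minutes.
Fraction remaining = 17.81/23.33 ≈ 0.76339.
n = log₂(23.33/17.81) = ln(1.3099)/ln 2 ≈ 0.3895 half-lives.
t = n × t½ = 0.3895 × 226.52 ≈ 88.229 minutes.

88.2 minutes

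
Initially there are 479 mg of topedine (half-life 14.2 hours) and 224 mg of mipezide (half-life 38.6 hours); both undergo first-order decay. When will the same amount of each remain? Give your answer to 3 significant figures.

24.6 hours

Set 479·(1/2)^(t/14.2) = 224·(1/2)^(t/38.6).
Taking log₂: log₂(479/224) = t·(1/14.2 − 1/38.6).
log₂(2.1384) = 1.0965; 1/14.2 − 1/38.6 = 0.044516.
t = 1.0965 / 0.044516 ≈ 24.632 hours.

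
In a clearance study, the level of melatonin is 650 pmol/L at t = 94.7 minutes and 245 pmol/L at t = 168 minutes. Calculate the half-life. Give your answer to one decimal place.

52.1 minutes

Over Δt = 168 − 94.7 = 73.3 minutes, the level fell by a factor of 650/245 ≈ 2.6531.
n = log₂(2.6531) ≈ 1.4077 half-lives, so t½ = 73.3/1.4077 ≈ 52.072 minutes.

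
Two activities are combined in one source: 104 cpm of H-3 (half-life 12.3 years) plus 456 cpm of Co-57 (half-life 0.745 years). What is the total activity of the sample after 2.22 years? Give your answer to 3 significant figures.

H-3: 104 × (1/2)^(2.22/12.3) = 104 × (1/2)^0.18049 ≈ 91.77 cpm.
Co-57: 456 × (1/2)^(2.22/0.745) = 456 × (1/2)^2.9799 ≈ 57.801 cpm.
Total = 91.77 + 57.801 ≈ 149.57 cpm.

150 cpm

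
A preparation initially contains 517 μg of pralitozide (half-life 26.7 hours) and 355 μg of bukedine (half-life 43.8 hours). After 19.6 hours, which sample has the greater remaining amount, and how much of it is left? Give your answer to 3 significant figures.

pralitozide, 311 μg

pralitozide: 517 × (1/2)^0.73408 ≈ 310.82 μg.
bukedine: 355 × (1/2)^0.44749 ≈ 260.33 μg.
Pralitozide has more remaining, at ≈ 310.82 μg.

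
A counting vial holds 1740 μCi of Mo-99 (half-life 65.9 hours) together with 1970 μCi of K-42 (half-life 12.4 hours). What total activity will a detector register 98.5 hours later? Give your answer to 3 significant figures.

Mo-99: 1740 × (1/2)^(98.5/65.9) = 1740 × (1/2)^1.4947 ≈ 617.45 μCi.
K-42: 1970 × (1/2)^(98.5/12.4) = 1970 × (1/2)^7.9435 ≈ 8.0024 μCi.
Total = 617.45 + 8.0024 ≈ 625.45 μCi.

625 μCi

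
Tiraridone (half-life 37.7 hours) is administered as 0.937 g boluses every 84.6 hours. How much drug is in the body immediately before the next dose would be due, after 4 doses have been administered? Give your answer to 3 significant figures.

0.250 g

The 4 doses were given 338.4, 253.8, 169.2, 84.6 hours ago.
Total = 0.937·(1/2)^(338.4/37.7) + 0.937·(1/2)^(253.8/37.7) + 0.937·(1/2)^(169.2/37.7) + 0.937·(1/2)^(84.6/37.7)
      = 0.0018606 + 0.0088141 + 0.041754 + 0.1978 ≈ 0.25023 g.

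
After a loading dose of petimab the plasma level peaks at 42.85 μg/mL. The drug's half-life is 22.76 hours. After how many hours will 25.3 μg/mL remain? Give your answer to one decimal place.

17.3 hours

Fraction remaining = 25.3/42.85 ≈ 0.59043.
n = log₂(42.85/25.3) = ln(1.6937)/ln 2 ≈ 0.76016 half-lives.
t = n × t½ = 0.76016 × 22.76 ≈ 17.301 hours.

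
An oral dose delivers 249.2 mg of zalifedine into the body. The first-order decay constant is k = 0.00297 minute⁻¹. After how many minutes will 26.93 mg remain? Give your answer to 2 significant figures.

t½ = ln 2 / k = 0.69315 / 0.00297 ≈ 233.38 minutes.
Fraction remaining = 26.93/249.2 ≈ 0.10807.
n = log₂(249.2/26.93) = ln(9.2536)/ln 2 ≈ 3.21 half-lives.
t = n × t½ = 3.21 × 233.38 ≈ 749.16 minutes.

750 minutes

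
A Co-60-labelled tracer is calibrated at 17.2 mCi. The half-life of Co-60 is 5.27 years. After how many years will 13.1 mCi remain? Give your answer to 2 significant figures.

2.1 years

Fraction remaining = 13.1/17.2 ≈ 0.76163.
n = log₂(17.2/13.1) = ln(1.313)/ln 2 ≈ 0.39284 half-lives.
t = n × t½ = 0.39284 × 5.27 ≈ 2.0703 years.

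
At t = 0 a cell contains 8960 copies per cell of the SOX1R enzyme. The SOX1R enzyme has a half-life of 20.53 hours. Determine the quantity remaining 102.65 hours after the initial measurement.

Elapsed time is 5 half-lives (102.65/20.53).
Each half-life halves the amount: 8960 × (1/2)^5 = 8960/32 = 280 copies per cell.

280 copies per cell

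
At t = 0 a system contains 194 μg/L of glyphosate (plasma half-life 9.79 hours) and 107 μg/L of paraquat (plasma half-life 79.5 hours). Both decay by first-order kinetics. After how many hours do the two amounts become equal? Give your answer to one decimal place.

9.6 hours

Set 194·(1/2)^(t/9.79) = 107·(1/2)^(t/79.5).
Taking log₂: log₂(194/107) = t·(1/9.79 − 1/79.5).
log₂(1.8131) = 0.85845; 1/9.79 − 1/79.5 = 0.089566.
t = 0.85845 / 0.089566 ≈ 9.5845 hours.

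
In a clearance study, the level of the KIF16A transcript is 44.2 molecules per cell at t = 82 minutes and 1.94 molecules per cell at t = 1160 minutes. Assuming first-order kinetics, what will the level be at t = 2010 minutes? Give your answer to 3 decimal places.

0.165 molecules per cell

Over Δt = 1160 − 82 = 1078 minutes, the level fell by a factor of 44.2/1.94 ≈ 22.784.
n = log₂(22.784) ≈ 4.5099 half-lives, so t½ = 1078/4.5099 ≈ 239.03 minutes.
From t = 1160 to t = 2010: 1.94 × (1/2)^((2010−1160)/239.03) ≈ 0.16494 molecules per cell.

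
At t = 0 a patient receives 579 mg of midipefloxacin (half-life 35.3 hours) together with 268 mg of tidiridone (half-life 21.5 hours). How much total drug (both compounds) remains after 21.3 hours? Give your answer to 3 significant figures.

midipefloxacin: 579 × (1/2)^(21.3/35.3) = 579 × (1/2)^0.6034 ≈ 381.1 mg.
tidiridone: 268 × (1/2)^(21.3/21.5) = 268 × (1/2)^0.9907 ≈ 134.87 mg.
Total = 381.1 + 134.87 ≈ 515.97 mg.

516 mg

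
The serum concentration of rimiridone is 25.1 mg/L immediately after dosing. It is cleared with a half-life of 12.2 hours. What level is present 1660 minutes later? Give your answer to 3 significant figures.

5.21 mg/L

Convert the elapsed time: 1660 minutes = 27.6667 hours.
Number of half-lives: n = 27.6667/12.2 ≈ 2.2678.
Remaining = 25.1 × (1/2)^2.2678 = 25.1 × 0.20765 ≈ 5.2121 mg/L.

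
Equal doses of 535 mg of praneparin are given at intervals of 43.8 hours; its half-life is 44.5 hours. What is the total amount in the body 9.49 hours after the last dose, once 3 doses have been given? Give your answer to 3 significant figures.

The 3 doses were given 97.09, 53.29, 9.49 hours ago.
Total = 535·(1/2)^(97.09/44.5) + 535·(1/2)^(53.29/44.5) + 535·(1/2)^(9.49/44.5)
      = 117.91 + 233.27 + 461.48 ≈ 812.67 mg.

813 mg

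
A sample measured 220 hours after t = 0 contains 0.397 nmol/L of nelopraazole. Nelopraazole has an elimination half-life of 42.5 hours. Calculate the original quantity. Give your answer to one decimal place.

14.4 nmol/L

Number of half-lives elapsed: n = 220/42.5 ≈ 5.1765.
A₀ = A × 2^n = 0.397 × 2^5.1765 = 0.397 × 36.164 ≈ 14.357 nmol/L.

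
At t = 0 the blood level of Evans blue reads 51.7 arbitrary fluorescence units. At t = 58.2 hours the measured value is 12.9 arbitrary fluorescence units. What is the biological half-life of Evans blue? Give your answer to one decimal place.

29.1 hours

A/A₀ = 12.9/51.7 ≈ 0.24952.
n = log₂(4.0078) ≈ 2.0028 half-lives elapsed in 58.2 hours.
t½ = 58.2/2.0028 ≈ 29.059 hours.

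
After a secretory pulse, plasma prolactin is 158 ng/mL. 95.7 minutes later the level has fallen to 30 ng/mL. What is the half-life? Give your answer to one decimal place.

A/A₀ = 30/158 ≈ 0.18987.
n = log₂(5.2667) ≈ 2.3969 half-lives elapsed in 95.7 minutes.
t½ = 95.7/2.3969 ≈ 39.927 minutes.

39.9 minutes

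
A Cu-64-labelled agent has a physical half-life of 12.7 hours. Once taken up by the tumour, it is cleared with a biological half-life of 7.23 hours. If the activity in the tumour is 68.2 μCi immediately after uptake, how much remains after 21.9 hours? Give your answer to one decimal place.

2.5 μCi

1/t_eff = 1/t_phys + 1/t_biol = 1/12.7 + 1/7.23 = 0.21705 per hour.
t_eff = 12.7 × 7.23 / (12.7 + 7.23) ≈ 4.6072 hours.
Remaining = 68.2 × (1/2)^(21.9/4.6072) = 68.2 × (1/2)^4.7535 ≈ 2.5284 μCi.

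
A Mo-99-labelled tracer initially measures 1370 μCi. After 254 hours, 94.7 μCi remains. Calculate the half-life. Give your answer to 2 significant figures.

A/A₀ = 94.7/1370 ≈ 0.069124.
n = log₂(14.467) ≈ 3.8547 half-lives elapsed in 254 hours.
t½ = 254/3.8547 ≈ 65.894 hours.

66 hours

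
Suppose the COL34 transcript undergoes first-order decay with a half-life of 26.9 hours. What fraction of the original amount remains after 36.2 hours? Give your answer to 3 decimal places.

0.393

n = 36.2/26.9 ≈ 1.3457 half-lives.
Fraction remaining = (1/2)^1.3457 ≈ 0.39346.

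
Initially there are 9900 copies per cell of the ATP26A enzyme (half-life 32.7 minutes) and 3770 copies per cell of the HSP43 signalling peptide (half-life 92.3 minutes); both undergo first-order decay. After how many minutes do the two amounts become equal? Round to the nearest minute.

Set 9900·(1/2)^(t/32.7) = 3770·(1/2)^(t/92.3).
Taking log₂: log₂(9900/3770) = t·(1/32.7 − 1/92.3).
log₂(2.626) = 1.3929; 1/32.7 − 1/92.3 = 0.019747.
t = 1.3929 / 0.019747 ≈ 70.536 minutes.

71 minutes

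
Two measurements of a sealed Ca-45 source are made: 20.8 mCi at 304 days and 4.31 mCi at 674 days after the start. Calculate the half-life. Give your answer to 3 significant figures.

Over Δt = 674 − 304 = 370 days, the level fell by a factor of 20.8/4.31 ≈ 4.826.
n = log₂(4.826) ≈ 2.2708 half-lives, so t½ = 370/2.2708 ≈ 162.94 days.

163 days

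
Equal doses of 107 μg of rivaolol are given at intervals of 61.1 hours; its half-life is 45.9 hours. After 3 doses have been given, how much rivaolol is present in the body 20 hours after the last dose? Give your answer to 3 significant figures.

123 μg

The 3 doses were given 142.2, 81.1, 20 hours ago.
Total = 107·(1/2)^(142.2/45.9) + 107·(1/2)^(81.1/45.9) + 107·(1/2)^(20/45.9)
      = 12.496 + 31.441 + 79.107 ≈ 123.04 μg.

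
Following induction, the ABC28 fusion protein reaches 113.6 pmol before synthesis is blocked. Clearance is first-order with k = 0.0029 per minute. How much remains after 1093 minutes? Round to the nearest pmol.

t½ = ln 2 / k = 0.69315 / 0.0029 ≈ 239.02 minutes.
Number of half-lives: n = 1093/239.02 ≈ 4.5729.
Remaining = 113.6 × (1/2)^4.5729 = 113.6 × 0.042016 ≈ 4.773 pmol.

5 pmol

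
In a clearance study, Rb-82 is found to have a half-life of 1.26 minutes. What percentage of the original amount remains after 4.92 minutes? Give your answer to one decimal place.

n = 4.92/1.26 ≈ 3.9048 half-lives.
Fraction remaining = (1/2)^3.9048 ≈ 0.066765, i.e. 6.6765%.

6.7%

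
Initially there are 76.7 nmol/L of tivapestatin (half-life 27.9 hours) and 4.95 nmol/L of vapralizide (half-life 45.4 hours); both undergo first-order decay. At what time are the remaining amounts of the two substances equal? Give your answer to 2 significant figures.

Set 76.7·(1/2)^(t/27.9) = 4.95·(1/2)^(t/45.4).
Taking log₂: log₂(76.7/4.95) = t·(1/27.9 − 1/45.4).
log₂(15.495) = 3.9537; 1/27.9 − 1/45.4 = 0.013816.
t = 3.9537 / 0.013816 ≈ 286.17 hours.

290 hours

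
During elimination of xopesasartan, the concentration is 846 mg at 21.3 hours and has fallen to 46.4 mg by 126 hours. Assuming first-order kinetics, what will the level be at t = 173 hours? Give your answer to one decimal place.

Over Δt = 126 − 21.3 = 104.7 hours, the level fell by a factor of 846/46.4 ≈ 18.233.
n = log₂(18.233) ≈ 4.1885 half-lives, so t½ = 104.7/4.1885 ≈ 24.997 hours.
From t = 126 to t = 173: 46.4 × (1/2)^((173−126)/24.997) ≈ 12.604 mg.

12.6 mg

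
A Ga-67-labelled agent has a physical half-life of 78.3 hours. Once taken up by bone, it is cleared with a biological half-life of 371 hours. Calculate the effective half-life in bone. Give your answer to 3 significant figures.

64.7 hours

1/t_eff = 1/t_phys + 1/t_biol = 1/78.3 + 1/371 = 0.015467 per hour.
t_eff = 78.3 × 371 / (78.3 + 371) ≈ 64.655 hours.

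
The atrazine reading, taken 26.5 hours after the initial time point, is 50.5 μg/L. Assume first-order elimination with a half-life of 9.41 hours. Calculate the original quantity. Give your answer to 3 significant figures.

Number of half-lives elapsed: n = 26.5/9.41 ≈ 2.8162.
A₀ = A × 2^n = 50.5 × 2^2.8162 = 50.5 × 7.0428 ≈ 355.66 μg/L.

356 μg/L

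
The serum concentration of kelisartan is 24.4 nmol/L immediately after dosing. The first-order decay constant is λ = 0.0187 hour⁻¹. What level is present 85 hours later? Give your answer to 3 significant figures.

4.98 nmol/L

t½ = ln 2 / λ = 0.69315 / 0.0187 ≈ 37.067 hours.
Number of half-lives: n = 85/37.067 ≈ 2.2932.
Remaining = 24.4 × (1/2)^2.2932 = 24.4 × 0.20403 ≈ 4.9783 nmol/L.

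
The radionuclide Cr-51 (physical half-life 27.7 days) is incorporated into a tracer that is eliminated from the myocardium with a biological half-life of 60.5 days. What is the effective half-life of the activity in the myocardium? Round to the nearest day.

19 days

1/t_eff = 1/t_phys + 1/t_biol = 1/27.7 + 1/60.5 = 0.05263 per day.
t_eff = 27.7 × 60.5 / (27.7 + 60.5) ≈ 19.001 days.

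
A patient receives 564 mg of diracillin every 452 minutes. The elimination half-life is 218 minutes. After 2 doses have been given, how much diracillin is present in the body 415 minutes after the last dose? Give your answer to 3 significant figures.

187 mg

The 2 doses were given 867, 415 minutes ago.
Total = 564·(1/2)^(867/218) + 564·(1/2)^(415/218)
      = 35.815 + 150.74 ≈ 186.55 mg.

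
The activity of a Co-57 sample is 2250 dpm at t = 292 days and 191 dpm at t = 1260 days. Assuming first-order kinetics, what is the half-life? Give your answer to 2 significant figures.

270 days

Over Δt = 1260 − 292 = 968 days, the level fell by a factor of 2250/191 ≈ 11.78.
n = log₂(11.78) ≈ 3.5583 half-lives, so t½ = 968/3.5583 ≈ 272.04 days.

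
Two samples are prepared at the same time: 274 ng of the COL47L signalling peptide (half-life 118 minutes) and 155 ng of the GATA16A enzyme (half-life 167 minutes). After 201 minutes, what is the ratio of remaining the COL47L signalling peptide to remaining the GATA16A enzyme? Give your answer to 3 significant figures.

COL47L signalling peptide: 274 × (1/2)^(201/118) = 274 × (1/2)^1.7034 ≈ 84.135 ng.
GATA16A enzyme: 155 × (1/2)^(201/167) = 155 × (1/2)^1.2036 ≈ 67.3 ng.
Ratio ≈ 84.135 / 67.3 ≈ 1.2502.

1.25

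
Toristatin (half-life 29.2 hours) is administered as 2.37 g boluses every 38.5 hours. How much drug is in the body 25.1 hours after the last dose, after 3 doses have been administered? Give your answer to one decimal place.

The 3 doses were given 102.1, 63.6, 25.1 hours ago.
Total = 2.37·(1/2)^(102.1/29.2) + 2.37·(1/2)^(63.6/29.2) + 2.37·(1/2)^(25.1/29.2)
      = 0.20998 + 0.5237 + 1.3061 ≈ 2.0398 g.

2.0 g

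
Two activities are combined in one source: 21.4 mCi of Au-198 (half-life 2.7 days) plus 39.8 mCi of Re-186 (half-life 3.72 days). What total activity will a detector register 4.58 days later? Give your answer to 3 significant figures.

23.6 mCi

Au-198: 21.4 × (1/2)^(4.58/2.7) = 21.4 × (1/2)^1.6963 ≈ 6.6036 mCi.
Re-186: 39.8 × (1/2)^(4.58/3.72) = 39.8 × (1/2)^1.2312 ≈ 16.954 mCi.
Total = 6.6036 + 16.954 ≈ 23.557 mCi.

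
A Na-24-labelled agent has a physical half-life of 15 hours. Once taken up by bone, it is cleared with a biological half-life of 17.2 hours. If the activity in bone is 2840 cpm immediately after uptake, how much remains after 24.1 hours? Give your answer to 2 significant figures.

350 cpm

1/t_eff = 1/t_phys + 1/t_biol = 1/15 + 1/17.2 = 0.12481 per hour.
t_eff = 15 × 17.2 / (15 + 17.2) ≈ 8.0124 hours.
Remaining = 2840 × (1/2)^(24.1/8.0124) = 2840 × (1/2)^3.0078 ≈ 353.08 cpm.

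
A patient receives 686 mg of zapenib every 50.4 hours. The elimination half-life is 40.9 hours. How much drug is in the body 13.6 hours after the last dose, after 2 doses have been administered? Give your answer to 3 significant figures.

The 2 doses were given 64, 13.6 hours ago.
Total = 686·(1/2)^(64/40.9) + 686·(1/2)^(13.6/40.9)
      = 231.89 + 544.79 ≈ 776.67 mg.

777 mg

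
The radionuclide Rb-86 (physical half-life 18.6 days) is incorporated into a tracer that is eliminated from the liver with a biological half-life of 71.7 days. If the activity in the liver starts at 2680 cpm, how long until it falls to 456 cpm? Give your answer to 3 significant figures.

1/t_eff = 1/t_phys + 1/t_biol = 1/18.6 + 1/71.7 = 0.06771 per day.
t_eff = 18.6 × 71.7 / (18.6 + 71.7) ≈ 14.769 days.
n = log₂(2680/456) ≈ 2.5551; t = 2.5551 × 14.769 ≈ 37.736 days.

37.7 days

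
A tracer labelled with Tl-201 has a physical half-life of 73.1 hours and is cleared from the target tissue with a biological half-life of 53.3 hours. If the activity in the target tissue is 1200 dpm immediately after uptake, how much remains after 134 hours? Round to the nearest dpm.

1/t_eff = 1/t_phys + 1/t_biol = 1/73.1 + 1/53.3 = 0.032442 per hour.
t_eff = 73.1 × 53.3 / (73.1 + 53.3) ≈ 30.825 hours.
Remaining = 1200 × (1/2)^(134/30.825) = 1200 × (1/2)^4.3472 ≈ 58.959 dpm.

59 dpm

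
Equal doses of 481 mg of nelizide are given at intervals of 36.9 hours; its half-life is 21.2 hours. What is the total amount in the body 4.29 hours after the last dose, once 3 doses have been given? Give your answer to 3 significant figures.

581 mg

The 3 doses were given 78.09, 41.19, 4.29 hours ago.
Total = 481·(1/2)^(78.09/21.2) + 481·(1/2)^(41.19/21.2) + 481·(1/2)^(4.29/21.2)
      = 37.437 + 125.1 + 418.05 ≈ 580.59 mg.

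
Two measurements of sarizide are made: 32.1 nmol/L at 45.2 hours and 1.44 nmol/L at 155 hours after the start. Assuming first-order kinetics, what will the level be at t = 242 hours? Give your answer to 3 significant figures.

0.123 nmol/L

Over Δt = 155 − 45.2 = 109.8 hours, the level fell by a factor of 32.1/1.44 ≈ 22.292.
n = log₂(22.292) ≈ 4.4784 half-lives, so t½ = 109.8/4.4784 ≈ 24.518 hours.
From t = 155 to t = 242: 1.44 × (1/2)^((242−155)/24.518) ≈ 0.12307 nmol/L.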